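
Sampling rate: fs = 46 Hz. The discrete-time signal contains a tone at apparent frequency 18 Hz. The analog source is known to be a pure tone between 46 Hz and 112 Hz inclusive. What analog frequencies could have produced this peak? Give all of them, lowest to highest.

Frequencies that alias to 18 Hz are k·fs ± 18 Hz for integer k ≥ 0.
k=0: 18 Hz.
k=1: 28 Hz, 64 Hz.
k=2: 74 Hz, 110 Hz.
k=3: 120 Hz, 156 Hz.
Within [46 Hz, 112 Hz]: 64 Hz, 74 Hz, 110 Hz.

64 Hz, 74 Hz, 110 Hz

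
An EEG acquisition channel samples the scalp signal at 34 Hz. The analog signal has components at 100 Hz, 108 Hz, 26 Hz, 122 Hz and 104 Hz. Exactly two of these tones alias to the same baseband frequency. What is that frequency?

2 Hz

fs/2 = 17 Hz.
100 Hz mod fs = 32 Hz.
32 Hz > fs/2 = 17 Hz, folds to fs − 32 Hz = 2 Hz.
108 Hz mod fs = 6 Hz.
6 Hz ≤ fs/2 = 17 Hz, appears at 6 Hz.
26 Hz > fs/2 = 17 Hz, folds to fs − 26 Hz = 8 Hz.
122 Hz mod fs = 20 Hz.
20 Hz > fs/2 = 17 Hz, folds to fs − 20 Hz = 14 Hz.
104 Hz mod fs = 2 Hz.
2 Hz ≤ fs/2 = 17 Hz, appears at 2 Hz.
100 Hz and 104 Hz both map to 2 Hz.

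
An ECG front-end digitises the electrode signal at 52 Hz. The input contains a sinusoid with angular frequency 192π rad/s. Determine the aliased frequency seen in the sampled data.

8 Hz

ω = 192π rad/s → f = ω/(2π) = 96 Hz.
96 Hz mod fs = 44 Hz.
44 Hz > fs/2 = 26 Hz, folds to fs − 44 Hz = 8 Hz.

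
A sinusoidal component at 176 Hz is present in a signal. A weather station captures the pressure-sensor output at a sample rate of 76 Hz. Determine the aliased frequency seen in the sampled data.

176 Hz mod fs = 24 Hz.
24 Hz ≤ fs/2 = 38 Hz, appears at 24 Hz.

24 Hz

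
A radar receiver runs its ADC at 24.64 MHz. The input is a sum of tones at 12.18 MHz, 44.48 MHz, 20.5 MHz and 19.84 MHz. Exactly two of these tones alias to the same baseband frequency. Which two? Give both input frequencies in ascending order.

19.84 MHz, 44.48 MHz

fs/2 = 12.32 MHz.
12.18 MHz ≤ fs/2 = 12.32 MHz, passes unchanged.
44.48 MHz mod fs = 19.84 MHz.
19.84 MHz > fs/2 = 12.32 MHz, folds to fs − 19.84 MHz = 4.8 MHz.
20.5 MHz > fs/2 = 12.32 MHz, folds to fs − 20.5 MHz = 4.14 MHz.
19.84 MHz > fs/2 = 12.32 MHz, folds to fs − 19.84 MHz = 4.8 MHz.
19.84 MHz and 44.48 MHz both map to 4.8 MHz.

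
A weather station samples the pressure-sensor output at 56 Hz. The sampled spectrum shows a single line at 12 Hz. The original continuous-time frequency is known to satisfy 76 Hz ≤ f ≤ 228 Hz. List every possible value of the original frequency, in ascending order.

100 Hz, 124 Hz, 156 Hz, 180 Hz, 212 Hz

Frequencies that alias to 12 Hz are k·fs ± 12 Hz for integer k ≥ 0.
k=0: 12 Hz.
k=1: 44 Hz, 68 Hz.
k=2: 100 Hz, 124 Hz.
k=3: 156 Hz, 180 Hz.
k=4: 212 Hz, 236 Hz.
k=5: 268 Hz, 292 Hz.
Within [76 Hz, 228 Hz]: 100 Hz, 124 Hz, 156 Hz, 180 Hz, 212 Hz.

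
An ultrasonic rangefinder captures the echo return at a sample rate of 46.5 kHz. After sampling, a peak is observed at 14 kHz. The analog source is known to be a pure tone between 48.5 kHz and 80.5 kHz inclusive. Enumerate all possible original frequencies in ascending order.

Frequencies that alias to 14 kHz are k·fs ± 14 kHz for integer k ≥ 0.
k=0: 14 kHz.
k=1: 32.5 kHz, 60.5 kHz.
k=2: 79 kHz, 107 kHz.
k=3: 125.5 kHz, 153.5 kHz.
Within [48.5 kHz, 80.5 kHz]: 60.5 kHz, 79 kHz.

60.5 kHz, 79 kHz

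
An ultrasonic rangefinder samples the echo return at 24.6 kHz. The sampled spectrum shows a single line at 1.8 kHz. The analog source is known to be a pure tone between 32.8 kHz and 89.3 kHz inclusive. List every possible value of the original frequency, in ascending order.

Frequencies that alias to 1.8 kHz are k·fs ± 1.8 kHz for integer k ≥ 0.
k=0: 1.8 kHz.
k=1: 22.8 kHz, 26.4 kHz.
k=2: 47.4 kHz, 51 kHz.
k=3: 72 kHz, 75.6 kHz.
k=4: 96.6 kHz, 100.2 kHz.
Within [32.8 kHz, 89.3 kHz]: 47.4 kHz, 51 kHz, 72 kHz, 75.6 kHz.

47.4 kHz, 51 kHz, 72 kHz, 75.6 kHz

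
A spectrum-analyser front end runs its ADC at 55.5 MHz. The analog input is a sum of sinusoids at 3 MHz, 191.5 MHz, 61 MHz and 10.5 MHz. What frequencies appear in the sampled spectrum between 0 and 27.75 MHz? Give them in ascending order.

fs/2 = 27.75 MHz.
3 MHz ≤ fs/2 = 27.75 MHz, passes unchanged.
191.5 MHz mod fs = 25 MHz.
25 MHz ≤ fs/2 = 27.75 MHz, appears at 25 MHz.
61 MHz mod fs = 5.5 MHz.
5.5 MHz ≤ fs/2 = 27.75 MHz, appears at 5.5 MHz.
10.5 MHz ≤ fs/2 = 27.75 MHz, passes unchanged.
Distinct values: {3 MHz, 5.5 MHz, 10.5 MHz, 25 MHz}.

3 MHz, 5.5 MHz, 10.5 MHz, 25 MHz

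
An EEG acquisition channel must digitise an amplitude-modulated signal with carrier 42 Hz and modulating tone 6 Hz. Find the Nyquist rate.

96 Hz

AM sidebands sit at fc ± fm = 36 Hz and 48 Hz.
Highest-frequency component: 48 Hz.
Nyquist rate = 2 × 48 Hz = 96 Hz.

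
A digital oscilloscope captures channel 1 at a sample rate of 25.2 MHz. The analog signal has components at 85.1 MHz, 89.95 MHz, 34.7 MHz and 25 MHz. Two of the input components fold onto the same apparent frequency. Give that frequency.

fs/2 = 12.6 MHz.
85.1 MHz mod fs = 9.5 MHz.
9.5 MHz ≤ fs/2 = 12.6 MHz, appears at 9.5 MHz.
89.95 MHz mod fs = 14.35 MHz.
14.35 MHz > fs/2 = 12.6 MHz, folds to fs − 14.35 MHz = 10.85 MHz.
34.7 MHz mod fs = 9.5 MHz.
9.5 MHz ≤ fs/2 = 12.6 MHz, appears at 9.5 MHz.
25 MHz > fs/2 = 12.6 MHz, folds to fs − 25 MHz = 0.2 MHz.
34.7 MHz and 85.1 MHz both map to 9.5 MHz.

9.5 MHz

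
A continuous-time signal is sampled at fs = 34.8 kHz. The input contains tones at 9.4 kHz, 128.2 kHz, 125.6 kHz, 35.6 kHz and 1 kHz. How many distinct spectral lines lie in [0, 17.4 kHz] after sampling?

fs/2 = 17.4 kHz.
9.4 kHz ≤ fs/2 = 17.4 kHz, passes unchanged.
128.2 kHz mod fs = 23.8 kHz.
23.8 kHz > fs/2 = 17.4 kHz, folds to fs − 23.8 kHz = 11 kHz.
125.6 kHz mod fs = 21.2 kHz.
21.2 kHz > fs/2 = 17.4 kHz, folds to fs − 21.2 kHz = 13.6 kHz.
35.6 kHz mod fs = 0.8 kHz.
0.8 kHz ≤ fs/2 = 17.4 kHz, appears at 0.8 kHz.
1 kHz ≤ fs/2 = 17.4 kHz, passes unchanged.
Distinct values: {0.8 kHz, 1 kHz, 9.4 kHz, 11 kHz, 13.6 kHz} → 5.

5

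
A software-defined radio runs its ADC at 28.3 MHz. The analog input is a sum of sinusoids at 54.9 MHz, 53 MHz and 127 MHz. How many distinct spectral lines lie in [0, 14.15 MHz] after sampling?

3

fs/2 = 14.15 MHz.
54.9 MHz mod fs = 26.6 MHz.
26.6 MHz > fs/2 = 14.15 MHz, folds to fs − 26.6 MHz = 1.7 MHz.
53 MHz mod fs = 24.7 MHz.
24.7 MHz > fs/2 = 14.15 MHz, folds to fs − 24.7 MHz = 3.6 MHz.
127 MHz mod fs = 13.8 MHz.
13.8 MHz ≤ fs/2 = 14.15 MHz, appears at 13.8 MHz.
Distinct values: {1.7 MHz, 3.6 MHz, 13.8 MHz} → 3.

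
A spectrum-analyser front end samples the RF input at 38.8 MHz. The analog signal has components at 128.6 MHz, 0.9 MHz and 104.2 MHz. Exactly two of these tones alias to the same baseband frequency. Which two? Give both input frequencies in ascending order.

104.2 MHz, 128.6 MHz

fs/2 = 19.4 MHz.
128.6 MHz mod fs = 12.2 MHz.
12.2 MHz ≤ fs/2 = 19.4 MHz, appears at 12.2 MHz.
0.9 MHz ≤ fs/2 = 19.4 MHz, passes unchanged.
104.2 MHz mod fs = 26.6 MHz.
26.6 MHz > fs/2 = 19.4 MHz, folds to fs − 26.6 MHz = 12.2 MHz.
104.2 MHz and 128.6 MHz both map to 12.2 MHz.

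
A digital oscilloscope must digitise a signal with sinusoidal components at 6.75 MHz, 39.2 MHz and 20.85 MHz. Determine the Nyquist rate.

Highest-frequency component: 39.2 MHz.
Nyquist rate = 2 × 39.2 MHz = 78.4 MHz.

78.4 MHz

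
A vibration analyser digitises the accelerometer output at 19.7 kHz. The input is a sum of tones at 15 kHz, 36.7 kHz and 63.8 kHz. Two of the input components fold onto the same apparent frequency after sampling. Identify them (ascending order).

15 kHz, 63.8 kHz

fs/2 = 9.85 kHz.
15 kHz > fs/2 = 9.85 kHz, folds to fs − 15 kHz = 4.7 kHz.
36.7 kHz mod fs = 17 kHz.
17 kHz > fs/2 = 9.85 kHz, folds to fs − 17 kHz = 2.7 kHz.
63.8 kHz mod fs = 4.7 kHz.
4.7 kHz ≤ fs/2 = 9.85 kHz, appears at 4.7 kHz.
15 kHz and 63.8 kHz both map to 4.7 kHz.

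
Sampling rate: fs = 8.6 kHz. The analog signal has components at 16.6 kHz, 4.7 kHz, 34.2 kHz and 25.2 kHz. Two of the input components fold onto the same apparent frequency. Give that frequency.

0.6 kHz

fs/2 = 4.3 kHz.
16.6 kHz mod fs = 8 kHz.
8 kHz > fs/2 = 4.3 kHz, folds to fs − 8 kHz = 0.6 kHz.
4.7 kHz > fs/2 = 4.3 kHz, folds to fs − 4.7 kHz = 3.9 kHz.
34.2 kHz mod fs = 8.4 kHz.
8.4 kHz > fs/2 = 4.3 kHz, folds to fs − 8.4 kHz = 0.2 kHz.
25.2 kHz mod fs = 8 kHz.
8 kHz > fs/2 = 4.3 kHz, folds to fs − 8 kHz = 0.6 kHz.
16.6 kHz and 25.2 kHz both map to 0.6 kHz.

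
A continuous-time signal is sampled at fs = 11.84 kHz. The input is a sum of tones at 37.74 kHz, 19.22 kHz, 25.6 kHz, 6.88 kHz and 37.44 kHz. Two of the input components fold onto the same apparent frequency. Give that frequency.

fs/2 = 5.92 kHz.
37.74 kHz mod fs = 2.22 kHz.
2.22 kHz ≤ fs/2 = 5.92 kHz, appears at 2.22 kHz.
19.22 kHz mod fs = 7.38 kHz.
7.38 kHz > fs/2 = 5.92 kHz, folds to fs − 7.38 kHz = 4.46 kHz.
25.6 kHz mod fs = 1.92 kHz.
1.92 kHz ≤ fs/2 = 5.92 kHz, appears at 1.92 kHz.
6.88 kHz > fs/2 = 5.92 kHz, folds to fs − 6.88 kHz = 4.96 kHz.
37.44 kHz mod fs = 1.92 kHz.
1.92 kHz ≤ fs/2 = 5.92 kHz, appears at 1.92 kHz.
25.6 kHz and 37.44 kHz both map to 1.92 kHz.

1.92 kHz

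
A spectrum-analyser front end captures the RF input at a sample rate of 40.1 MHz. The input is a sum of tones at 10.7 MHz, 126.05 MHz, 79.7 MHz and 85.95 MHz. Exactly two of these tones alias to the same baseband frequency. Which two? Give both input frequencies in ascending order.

fs/2 = 20.05 MHz.
10.7 MHz ≤ fs/2 = 20.05 MHz, passes unchanged.
126.05 MHz mod fs = 5.75 MHz.
5.75 MHz ≤ fs/2 = 20.05 MHz, appears at 5.75 MHz.
79.7 MHz mod fs = 39.6 MHz.
39.6 MHz > fs/2 = 20.05 MHz, folds to fs − 39.6 MHz = 0.5 MHz.
85.95 MHz mod fs = 5.75 MHz.
5.75 MHz ≤ fs/2 = 20.05 MHz, appears at 5.75 MHz.
85.95 MHz and 126.05 MHz both map to 5.75 MHz.

85.95 MHz, 126.05 MHz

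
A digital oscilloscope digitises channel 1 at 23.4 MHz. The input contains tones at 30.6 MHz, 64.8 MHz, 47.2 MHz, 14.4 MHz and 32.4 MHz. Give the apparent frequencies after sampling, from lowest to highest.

fs/2 = 11.7 MHz.
30.6 MHz mod fs = 7.2 MHz.
7.2 MHz ≤ fs/2 = 11.7 MHz, appears at 7.2 MHz.
64.8 MHz mod fs = 18 MHz.
18 MHz > fs/2 = 11.7 MHz, folds to fs − 18 MHz = 5.4 MHz.
47.2 MHz mod fs = 0.4 MHz.
0.4 MHz ≤ fs/2 = 11.7 MHz, appears at 0.4 MHz.
14.4 MHz > fs/2 = 11.7 MHz, folds to fs − 14.4 MHz = 9 MHz.
32.4 MHz mod fs = 9 MHz.
9 MHz ≤ fs/2 = 11.7 MHz, appears at 9 MHz.
Distinct values: {0.4 MHz, 5.4 MHz, 7.2 MHz, 9 MHz}.

0.4 MHz, 5.4 MHz, 7.2 MHz, 9 MHz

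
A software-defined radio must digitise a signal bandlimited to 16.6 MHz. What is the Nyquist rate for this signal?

33.2 MHz

Nyquist rate = 2 × 16.6 MHz = 33.2 MHz.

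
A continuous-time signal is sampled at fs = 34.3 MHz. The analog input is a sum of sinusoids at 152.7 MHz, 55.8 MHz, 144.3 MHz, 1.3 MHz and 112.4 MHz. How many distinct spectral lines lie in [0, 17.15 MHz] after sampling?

5

fs/2 = 17.15 MHz.
152.7 MHz mod fs = 15.5 MHz.
15.5 MHz ≤ fs/2 = 17.15 MHz, appears at 15.5 MHz.
55.8 MHz mod fs = 21.5 MHz.
21.5 MHz > fs/2 = 17.15 MHz, folds to fs − 21.5 MHz = 12.8 MHz.
144.3 MHz mod fs = 7.1 MHz.
7.1 MHz ≤ fs/2 = 17.15 MHz, appears at 7.1 MHz.
1.3 MHz ≤ fs/2 = 17.15 MHz, passes unchanged.
112.4 MHz mod fs = 9.5 MHz.
9.5 MHz ≤ fs/2 = 17.15 MHz, appears at 9.5 MHz.
Distinct values: {1.3 MHz, 7.1 MHz, 9.5 MHz, 12.8 MHz, 15.5 MHz} → 5.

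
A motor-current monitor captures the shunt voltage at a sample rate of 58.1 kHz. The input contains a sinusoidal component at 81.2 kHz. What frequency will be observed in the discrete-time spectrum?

81.2 kHz mod fs = 23.1 kHz.
23.1 kHz ≤ fs/2 = 29.05 kHz, appears at 23.1 kHz.

23.1 kHz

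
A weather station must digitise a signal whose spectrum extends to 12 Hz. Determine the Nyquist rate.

Nyquist rate = 2 × 12 Hz = 24 Hz.

24 Hz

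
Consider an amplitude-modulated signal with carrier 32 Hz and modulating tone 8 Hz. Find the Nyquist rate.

80 Hz

AM sidebands sit at fc ± fm = 24 Hz and 40 Hz.
Highest-frequency component: 40 Hz.
Nyquist rate = 2 × 40 Hz = 80 Hz.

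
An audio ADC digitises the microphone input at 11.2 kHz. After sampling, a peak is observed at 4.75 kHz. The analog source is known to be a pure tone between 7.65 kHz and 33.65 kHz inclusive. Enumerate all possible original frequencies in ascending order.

Frequencies that alias to 4.75 kHz are k·fs ± 4.75 kHz for integer k ≥ 0.
k=0: 4.75 kHz.
k=1: 6.45 kHz, 15.95 kHz.
k=2: 17.65 kHz, 27.15 kHz.
k=3: 28.85 kHz, 38.35 kHz.
k=4: 40.05 kHz, 49.55 kHz.
Within [7.65 kHz, 33.65 kHz]: 15.95 kHz, 17.65 kHz, 27.15 kHz, 28.85 kHz.

15.95 kHz, 17.65 kHz, 27.15 kHz, 28.85 kHz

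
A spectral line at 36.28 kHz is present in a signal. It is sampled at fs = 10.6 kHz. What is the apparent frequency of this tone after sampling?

4.48 kHz

36.28 kHz mod fs = 4.48 kHz.
4.48 kHz ≤ fs/2 = 5.3 kHz, appears at 4.48 kHz.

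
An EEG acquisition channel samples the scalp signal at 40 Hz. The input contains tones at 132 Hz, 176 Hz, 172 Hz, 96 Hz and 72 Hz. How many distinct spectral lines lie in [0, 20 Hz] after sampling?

3

fs/2 = 20 Hz.
132 Hz mod fs = 12 Hz.
12 Hz ≤ fs/2 = 20 Hz, appears at 12 Hz.
176 Hz mod fs = 16 Hz.
16 Hz ≤ fs/2 = 20 Hz, appears at 16 Hz.
172 Hz mod fs = 12 Hz.
12 Hz ≤ fs/2 = 20 Hz, appears at 12 Hz.
96 Hz mod fs = 16 Hz.
16 Hz ≤ fs/2 = 20 Hz, appears at 16 Hz.
72 Hz mod fs = 32 Hz.
32 Hz > fs/2 = 20 Hz, folds to fs − 32 Hz = 8 Hz.
Distinct values: {8 Hz, 12 Hz, 16 Hz} → 3.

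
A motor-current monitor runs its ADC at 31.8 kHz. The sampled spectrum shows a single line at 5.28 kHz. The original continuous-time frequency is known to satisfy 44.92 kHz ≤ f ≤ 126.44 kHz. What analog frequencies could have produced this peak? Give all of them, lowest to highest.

Frequencies that alias to 5.28 kHz are k·fs ± 5.28 kHz for integer k ≥ 0.
k=0: 5.28 kHz.
k=1: 26.52 kHz, 37.08 kHz.
k=2: 58.32 kHz, 68.88 kHz.
k=3: 90.12 kHz, 100.68 kHz.
k=4: 121.92 kHz, 132.48 kHz.
k=5: 153.72 kHz, 164.28 kHz.
Within [44.92 kHz, 126.44 kHz]: 58.32 kHz, 68.88 kHz, 90.12 kHz, 100.68 kHz, 121.92 kHz.

58.32 kHz, 68.88 kHz, 90.12 kHz, 100.68 kHz, 121.92 kHz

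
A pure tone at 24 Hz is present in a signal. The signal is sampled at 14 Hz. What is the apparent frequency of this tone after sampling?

24 Hz mod fs = 10 Hz.
10 Hz > fs/2 = 7 Hz, folds to fs − 10 Hz = 4 Hz.

4 Hz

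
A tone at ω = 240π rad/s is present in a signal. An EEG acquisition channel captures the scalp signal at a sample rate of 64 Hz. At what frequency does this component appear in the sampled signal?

8 Hz

ω = 240π rad/s → f = ω/(2π) = 120 Hz.
120 Hz mod fs = 56 Hz.
56 Hz > fs/2 = 32 Hz, folds to fs − 56 Hz = 8 Hz.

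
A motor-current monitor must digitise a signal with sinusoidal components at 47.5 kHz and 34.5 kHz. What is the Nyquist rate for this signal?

95 kHz

Highest-frequency component: 47.5 kHz.
Nyquist rate = 2 × 47.5 kHz = 95 kHz.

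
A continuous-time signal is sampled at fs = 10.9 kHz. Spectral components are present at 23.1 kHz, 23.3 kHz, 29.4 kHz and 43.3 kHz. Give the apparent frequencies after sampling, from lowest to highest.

0.3 kHz, 1.3 kHz, 1.5 kHz, 3.3 kHz

fs/2 = 5.45 kHz.
23.1 kHz mod fs = 1.3 kHz.
1.3 kHz ≤ fs/2 = 5.45 kHz, appears at 1.3 kHz.
23.3 kHz mod fs = 1.5 kHz.
1.5 kHz ≤ fs/2 = 5.45 kHz, appears at 1.5 kHz.
29.4 kHz mod fs = 7.6 kHz.
7.6 kHz > fs/2 = 5.45 kHz, folds to fs − 7.6 kHz = 3.3 kHz.
43.3 kHz mod fs = 10.6 kHz.
10.6 kHz > fs/2 = 5.45 kHz, folds to fs − 10.6 kHz = 0.3 kHz.
Distinct values: {0.3 kHz, 1.3 kHz, 1.5 kHz, 3.3 kHz}.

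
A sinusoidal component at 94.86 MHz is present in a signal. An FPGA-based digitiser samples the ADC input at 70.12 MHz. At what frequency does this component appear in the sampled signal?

94.86 MHz mod fs = 24.74 MHz.
24.74 MHz ≤ fs/2 = 35.06 MHz, appears at 24.74 MHz.

24.74 MHz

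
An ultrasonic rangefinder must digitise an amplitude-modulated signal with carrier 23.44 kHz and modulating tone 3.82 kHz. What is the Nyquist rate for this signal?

AM sidebands sit at fc ± fm = 19.62 kHz and 27.26 kHz.
Highest-frequency component: 27.26 kHz.
Nyquist rate = 2 × 27.26 kHz = 54.52 kHz.

54.52 kHz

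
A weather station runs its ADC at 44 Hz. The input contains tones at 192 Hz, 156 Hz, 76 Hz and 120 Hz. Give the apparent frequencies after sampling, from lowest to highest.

12 Hz, 16 Hz, 20 Hz

fs/2 = 22 Hz.
192 Hz mod fs = 16 Hz.
16 Hz ≤ fs/2 = 22 Hz, appears at 16 Hz.
156 Hz mod fs = 24 Hz.
24 Hz > fs/2 = 22 Hz, folds to fs − 24 Hz = 20 Hz.
76 Hz mod fs = 32 Hz.
32 Hz > fs/2 = 22 Hz, folds to fs − 32 Hz = 12 Hz.
120 Hz mod fs = 32 Hz.
32 Hz > fs/2 = 22 Hz, folds to fs − 32 Hz = 12 Hz.
Distinct values: {12 Hz, 16 Hz, 20 Hz}.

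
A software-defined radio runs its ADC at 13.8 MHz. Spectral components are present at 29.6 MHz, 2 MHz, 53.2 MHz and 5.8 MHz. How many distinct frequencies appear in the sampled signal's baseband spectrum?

2

fs/2 = 6.9 MHz.
29.6 MHz mod fs = 2 MHz.
2 MHz ≤ fs/2 = 6.9 MHz, appears at 2 MHz.
2 MHz ≤ fs/2 = 6.9 MHz, passes unchanged.
53.2 MHz mod fs = 11.8 MHz.
11.8 MHz > fs/2 = 6.9 MHz, folds to fs − 11.8 MHz = 2 MHz.
5.8 MHz ≤ fs/2 = 6.9 MHz, passes unchanged.
Distinct values: {2 MHz, 5.8 MHz} → 2.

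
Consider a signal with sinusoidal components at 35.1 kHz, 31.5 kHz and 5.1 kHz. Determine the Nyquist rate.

70.2 kHz

Highest-frequency component: 35.1 kHz.
Nyquist rate = 2 × 35.1 kHz = 70.2 kHz.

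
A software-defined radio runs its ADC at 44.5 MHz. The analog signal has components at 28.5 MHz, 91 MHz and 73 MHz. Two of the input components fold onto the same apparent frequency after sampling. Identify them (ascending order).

fs/2 = 22.25 MHz.
28.5 MHz > fs/2 = 22.25 MHz, folds to fs − 28.5 MHz = 16 MHz.
91 MHz mod fs = 2 MHz.
2 MHz ≤ fs/2 = 22.25 MHz, appears at 2 MHz.
73 MHz mod fs = 28.5 MHz.
28.5 MHz > fs/2 = 22.25 MHz, folds to fs − 28.5 MHz = 16 MHz.
28.5 MHz and 73 MHz both map to 16 MHz.

28.5 MHz, 73 MHz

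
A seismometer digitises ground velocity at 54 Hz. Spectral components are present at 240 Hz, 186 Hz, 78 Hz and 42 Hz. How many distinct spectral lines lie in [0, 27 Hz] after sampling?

2

fs/2 = 27 Hz.
240 Hz mod fs = 24 Hz.
24 Hz ≤ fs/2 = 27 Hz, appears at 24 Hz.
186 Hz mod fs = 24 Hz.
24 Hz ≤ fs/2 = 27 Hz, appears at 24 Hz.
78 Hz mod fs = 24 Hz.
24 Hz ≤ fs/2 = 27 Hz, appears at 24 Hz.
42 Hz > fs/2 = 27 Hz, folds to fs − 42 Hz = 12 Hz.
Distinct values: {12 Hz, 24 Hz} → 2.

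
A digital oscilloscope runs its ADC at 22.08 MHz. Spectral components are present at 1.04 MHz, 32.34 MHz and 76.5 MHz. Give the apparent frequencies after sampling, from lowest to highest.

1.04 MHz, 10.26 MHz

fs/2 = 11.04 MHz.
1.04 MHz ≤ fs/2 = 11.04 MHz, passes unchanged.
32.34 MHz mod fs = 10.26 MHz.
10.26 MHz ≤ fs/2 = 11.04 MHz, appears at 10.26 MHz.
76.5 MHz mod fs = 10.26 MHz.
10.26 MHz ≤ fs/2 = 11.04 MHz, appears at 10.26 MHz.
Distinct values: {1.04 MHz, 10.26 MHz}.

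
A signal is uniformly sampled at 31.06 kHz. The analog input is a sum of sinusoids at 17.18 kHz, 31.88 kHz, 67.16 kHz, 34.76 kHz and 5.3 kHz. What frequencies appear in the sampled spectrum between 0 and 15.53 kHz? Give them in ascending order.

fs/2 = 15.53 kHz.
17.18 kHz > fs/2 = 15.53 kHz, folds to fs − 17.18 kHz = 13.88 kHz.
31.88 kHz mod fs = 0.82 kHz.
0.82 kHz ≤ fs/2 = 15.53 kHz, appears at 0.82 kHz.
67.16 kHz mod fs = 5.04 kHz.
5.04 kHz ≤ fs/2 = 15.53 kHz, appears at 5.04 kHz.
34.76 kHz mod fs = 3.7 kHz.
3.7 kHz ≤ fs/2 = 15.53 kHz, appears at 3.7 kHz.
5.3 kHz ≤ fs/2 = 15.53 kHz, passes unchanged.
Distinct values: {0.82 kHz, 3.7 kHz, 5.04 kHz, 5.3 kHz, 13.88 kHz}.

0.82 kHz, 3.7 kHz, 5.04 kHz, 5.3 kHz, 13.88 kHz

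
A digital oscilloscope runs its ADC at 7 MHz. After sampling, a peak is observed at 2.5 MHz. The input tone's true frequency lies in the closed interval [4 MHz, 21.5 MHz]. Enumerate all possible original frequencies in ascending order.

4.5 MHz, 9.5 MHz, 11.5 MHz, 16.5 MHz, 18.5 MHz

Frequencies that alias to 2.5 MHz are k·fs ± 2.5 MHz for integer k ≥ 0.
k=0: 2.5 MHz.
k=1: 4.5 MHz, 9.5 MHz.
k=2: 11.5 MHz, 16.5 MHz.
k=3: 18.5 MHz, 23.5 MHz.
k=4: 25.5 MHz, 30.5 MHz.
Within [4 MHz, 21.5 MHz]: 4.5 MHz, 9.5 MHz, 11.5 MHz, 16.5 MHz, 18.5 MHz.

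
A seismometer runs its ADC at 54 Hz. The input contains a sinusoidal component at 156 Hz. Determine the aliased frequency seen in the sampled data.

156 Hz mod fs = 48 Hz.
48 Hz > fs/2 = 27 Hz, folds to fs − 48 Hz = 6 Hz.

6 Hz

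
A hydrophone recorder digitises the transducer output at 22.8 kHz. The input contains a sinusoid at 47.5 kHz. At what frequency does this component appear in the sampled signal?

47.5 kHz mod fs = 1.9 kHz.
1.9 kHz ≤ fs/2 = 11.4 kHz, appears at 1.9 kHz.

1.9 kHz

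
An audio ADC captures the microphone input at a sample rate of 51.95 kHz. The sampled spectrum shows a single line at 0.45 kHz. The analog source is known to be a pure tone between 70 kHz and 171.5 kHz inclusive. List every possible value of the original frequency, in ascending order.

Frequencies that alias to 0.45 kHz are k·fs ± 0.45 kHz for integer k ≥ 0.
k=0: 0.45 kHz.
k=1: 51.5 kHz, 52.4 kHz.
k=2: 103.45 kHz, 104.35 kHz.
k=3: 155.4 kHz, 156.3 kHz.
k=4: 207.35 kHz, 208.25 kHz.
Within [70 kHz, 171.5 kHz]: 103.45 kHz, 104.35 kHz, 155.4 kHz, 156.3 kHz.

103.45 kHz, 104.35 kHz, 155.4 kHz, 156.3 kHz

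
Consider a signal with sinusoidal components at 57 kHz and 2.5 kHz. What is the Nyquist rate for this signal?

Highest-frequency component: 57 kHz.
Nyquist rate = 2 × 57 kHz = 114 kHz.

114 kHz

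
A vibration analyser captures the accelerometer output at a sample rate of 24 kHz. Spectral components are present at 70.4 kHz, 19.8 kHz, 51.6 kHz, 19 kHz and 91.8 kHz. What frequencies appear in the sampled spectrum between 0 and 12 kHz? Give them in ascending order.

1.6 kHz, 3.6 kHz, 4.2 kHz, 5 kHz

fs/2 = 12 kHz.
70.4 kHz mod fs = 22.4 kHz.
22.4 kHz > fs/2 = 12 kHz, folds to fs − 22.4 kHz = 1.6 kHz.
19.8 kHz > fs/2 = 12 kHz, folds to fs − 19.8 kHz = 4.2 kHz.
51.6 kHz mod fs = 3.6 kHz.
3.6 kHz ≤ fs/2 = 12 kHz, appears at 3.6 kHz.
19 kHz > fs/2 = 12 kHz, folds to fs − 19 kHz = 5 kHz.
91.8 kHz mod fs = 19.8 kHz.
19.8 kHz > fs/2 = 12 kHz, folds to fs − 19.8 kHz = 4.2 kHz.
Distinct values: {1.6 kHz, 3.6 kHz, 4.2 kHz, 5 kHz}.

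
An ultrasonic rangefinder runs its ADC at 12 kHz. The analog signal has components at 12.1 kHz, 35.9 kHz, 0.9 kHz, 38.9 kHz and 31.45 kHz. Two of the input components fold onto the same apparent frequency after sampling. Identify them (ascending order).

12.1 kHz, 35.9 kHz

fs/2 = 6 kHz.
12.1 kHz mod fs = 0.1 kHz.
0.1 kHz ≤ fs/2 = 6 kHz, appears at 0.1 kHz.
35.9 kHz mod fs = 11.9 kHz.
11.9 kHz > fs/2 = 6 kHz, folds to fs − 11.9 kHz = 0.1 kHz.
0.9 kHz ≤ fs/2 = 6 kHz, passes unchanged.
38.9 kHz mod fs = 2.9 kHz.
2.9 kHz ≤ fs/2 = 6 kHz, appears at 2.9 kHz.
31.45 kHz mod fs = 7.45 kHz.
7.45 kHz > fs/2 = 6 kHz, folds to fs − 7.45 kHz = 4.55 kHz.
12.1 kHz and 35.9 kHz both map to 0.1 kHz.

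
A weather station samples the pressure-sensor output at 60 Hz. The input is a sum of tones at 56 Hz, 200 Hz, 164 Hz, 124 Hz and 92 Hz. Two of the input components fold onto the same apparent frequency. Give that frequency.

fs/2 = 30 Hz.
56 Hz > fs/2 = 30 Hz, folds to fs − 56 Hz = 4 Hz.
200 Hz mod fs = 20 Hz.
20 Hz ≤ fs/2 = 30 Hz, appears at 20 Hz.
164 Hz mod fs = 44 Hz.
44 Hz > fs/2 = 30 Hz, folds to fs − 44 Hz = 16 Hz.
124 Hz mod fs = 4 Hz.
4 Hz ≤ fs/2 = 30 Hz, appears at 4 Hz.
92 Hz mod fs = 32 Hz.
32 Hz > fs/2 = 30 Hz, folds to fs − 32 Hz = 28 Hz.
56 Hz and 124 Hz both map to 4 Hz.

4 Hz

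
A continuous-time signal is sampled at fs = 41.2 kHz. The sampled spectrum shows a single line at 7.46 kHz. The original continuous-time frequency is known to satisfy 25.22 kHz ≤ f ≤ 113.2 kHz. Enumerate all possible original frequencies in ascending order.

Frequencies that alias to 7.46 kHz are k·fs ± 7.46 kHz for integer k ≥ 0.
k=0: 7.46 kHz.
k=1: 33.74 kHz, 48.66 kHz.
k=2: 74.94 kHz, 89.86 kHz.
k=3: 116.14 kHz, 131.06 kHz.
Within [25.22 kHz, 113.2 kHz]: 33.74 kHz, 48.66 kHz, 74.94 kHz, 89.86 kHz.

33.74 kHz, 48.66 kHz, 74.94 kHz, 89.86 kHz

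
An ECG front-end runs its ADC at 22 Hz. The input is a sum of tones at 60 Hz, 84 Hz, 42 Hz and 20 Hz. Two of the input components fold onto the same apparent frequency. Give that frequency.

fs/2 = 11 Hz.
60 Hz mod fs = 16 Hz.
16 Hz > fs/2 = 11 Hz, folds to fs − 16 Hz = 6 Hz.
84 Hz mod fs = 18 Hz.
18 Hz > fs/2 = 11 Hz, folds to fs − 18 Hz = 4 Hz.
42 Hz mod fs = 20 Hz.
20 Hz > fs/2 = 11 Hz, folds to fs − 20 Hz = 2 Hz.
20 Hz > fs/2 = 11 Hz, folds to fs − 20 Hz = 2 Hz.
20 Hz and 42 Hz both map to 2 Hz.

2 Hz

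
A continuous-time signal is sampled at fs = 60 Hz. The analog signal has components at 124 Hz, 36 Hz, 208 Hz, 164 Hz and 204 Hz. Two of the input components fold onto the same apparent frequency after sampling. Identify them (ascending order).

36 Hz, 204 Hz

fs/2 = 30 Hz.
124 Hz mod fs = 4 Hz.
4 Hz ≤ fs/2 = 30 Hz, appears at 4 Hz.
36 Hz > fs/2 = 30 Hz, folds to fs − 36 Hz = 24 Hz.
208 Hz mod fs = 28 Hz.
28 Hz ≤ fs/2 = 30 Hz, appears at 28 Hz.
164 Hz mod fs = 44 Hz.
44 Hz > fs/2 = 30 Hz, folds to fs − 44 Hz = 16 Hz.
204 Hz mod fs = 24 Hz.
24 Hz ≤ fs/2 = 30 Hz, appears at 24 Hz.
36 Hz and 204 Hz both map to 24 Hz.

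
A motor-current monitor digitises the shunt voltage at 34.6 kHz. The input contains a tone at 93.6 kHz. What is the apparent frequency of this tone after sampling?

93.6 kHz mod fs = 24.4 kHz.
24.4 kHz > fs/2 = 17.3 kHz, folds to fs − 24.4 kHz = 10.2 kHz.

10.2 kHz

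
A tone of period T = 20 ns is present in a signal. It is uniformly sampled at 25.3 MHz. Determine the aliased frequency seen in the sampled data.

T = 20 ns → f = 1/T = 50 MHz.
50 MHz mod fs = 24.7 MHz.
24.7 MHz > fs/2 = 12.65 MHz, folds to fs − 24.7 MHz = 0.6 MHz.

0.6 MHz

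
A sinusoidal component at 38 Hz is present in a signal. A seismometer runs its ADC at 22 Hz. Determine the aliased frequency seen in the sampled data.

6 Hz

38 Hz mod fs = 16 Hz.
16 Hz > fs/2 = 11 Hz, folds to fs − 16 Hz = 6 Hz.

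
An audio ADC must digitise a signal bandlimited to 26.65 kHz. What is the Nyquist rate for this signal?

53.3 kHz

Nyquist rate = 2 × 26.65 kHz = 53.3 kHz.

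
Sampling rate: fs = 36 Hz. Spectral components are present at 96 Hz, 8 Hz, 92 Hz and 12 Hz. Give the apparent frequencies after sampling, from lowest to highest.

8 Hz, 12 Hz, 16 Hz

fs/2 = 18 Hz.
96 Hz mod fs = 24 Hz.
24 Hz > fs/2 = 18 Hz, folds to fs − 24 Hz = 12 Hz.
8 Hz ≤ fs/2 = 18 Hz, passes unchanged.
92 Hz mod fs = 20 Hz.
20 Hz > fs/2 = 18 Hz, folds to fs − 20 Hz = 16 Hz.
12 Hz ≤ fs/2 = 18 Hz, passes unchanged.
Distinct values: {8 Hz, 12 Hz, 16 Hz}.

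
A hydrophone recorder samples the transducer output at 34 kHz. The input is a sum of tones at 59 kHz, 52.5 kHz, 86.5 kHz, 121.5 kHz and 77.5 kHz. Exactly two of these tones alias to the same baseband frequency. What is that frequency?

15.5 kHz

fs/2 = 17 kHz.
59 kHz mod fs = 25 kHz.
25 kHz > fs/2 = 17 kHz, folds to fs − 25 kHz = 9 kHz.
52.5 kHz mod fs = 18.5 kHz.
18.5 kHz > fs/2 = 17 kHz, folds to fs − 18.5 kHz = 15.5 kHz.
86.5 kHz mod fs = 18.5 kHz.
18.5 kHz > fs/2 = 17 kHz, folds to fs − 18.5 kHz = 15.5 kHz.
121.5 kHz mod fs = 19.5 kHz.
19.5 kHz > fs/2 = 17 kHz, folds to fs − 19.5 kHz = 14.5 kHz.
77.5 kHz mod fs = 9.5 kHz.
9.5 kHz ≤ fs/2 = 17 kHz, appears at 9.5 kHz.
52.5 kHz and 86.5 kHz both map to 15.5 kHz.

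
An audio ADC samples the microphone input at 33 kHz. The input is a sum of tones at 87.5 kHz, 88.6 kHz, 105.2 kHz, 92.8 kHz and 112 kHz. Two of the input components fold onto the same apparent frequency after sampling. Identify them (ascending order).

fs/2 = 16.5 kHz.
87.5 kHz mod fs = 21.5 kHz.
21.5 kHz > fs/2 = 16.5 kHz, folds to fs − 21.5 kHz = 11.5 kHz.
88.6 kHz mod fs = 22.6 kHz.
22.6 kHz > fs/2 = 16.5 kHz, folds to fs − 22.6 kHz = 10.4 kHz.
105.2 kHz mod fs = 6.2 kHz.
6.2 kHz ≤ fs/2 = 16.5 kHz, appears at 6.2 kHz.
92.8 kHz mod fs = 26.8 kHz.
26.8 kHz > fs/2 = 16.5 kHz, folds to fs − 26.8 kHz = 6.2 kHz.
112 kHz mod fs = 13 kHz.
13 kHz ≤ fs/2 = 16.5 kHz, appears at 13 kHz.
92.8 kHz and 105.2 kHz both map to 6.2 kHz.

92.8 kHz, 105.2 kHz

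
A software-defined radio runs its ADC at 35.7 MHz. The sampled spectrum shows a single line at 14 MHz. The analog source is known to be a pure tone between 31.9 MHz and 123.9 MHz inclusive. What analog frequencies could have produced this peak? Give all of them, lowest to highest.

49.7 MHz, 57.4 MHz, 85.4 MHz, 93.1 MHz, 121.1 MHz

Frequencies that alias to 14 MHz are k·fs ± 14 MHz for integer k ≥ 0.
k=0: 14 MHz.
k=1: 21.7 MHz, 49.7 MHz.
k=2: 57.4 MHz, 85.4 MHz.
k=3: 93.1 MHz, 121.1 MHz.
k=4: 128.8 MHz, 156.8 MHz.
Within [31.9 MHz, 123.9 MHz]: 49.7 MHz, 57.4 MHz, 85.4 MHz, 93.1 MHz, 121.1 MHz.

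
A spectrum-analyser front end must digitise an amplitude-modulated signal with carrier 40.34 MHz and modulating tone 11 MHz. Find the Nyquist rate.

102.68 MHz

AM sidebands sit at fc ± fm = 29.34 MHz and 51.34 MHz.
Highest-frequency component: 51.34 MHz.
Nyquist rate = 2 × 51.34 MHz = 102.68 MHz.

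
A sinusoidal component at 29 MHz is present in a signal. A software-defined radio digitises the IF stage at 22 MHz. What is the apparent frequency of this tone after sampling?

7 MHz

29 MHz mod fs = 7 MHz.
7 MHz ≤ fs/2 = 11 MHz, appears at 7 MHz.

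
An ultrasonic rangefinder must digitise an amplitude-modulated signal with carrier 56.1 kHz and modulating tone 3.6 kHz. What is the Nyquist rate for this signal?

119.4 kHz

AM sidebands sit at fc ± fm = 52.5 kHz and 59.7 kHz.
Highest-frequency component: 59.7 kHz.
Nyquist rate = 2 × 59.7 kHz = 119.4 kHz.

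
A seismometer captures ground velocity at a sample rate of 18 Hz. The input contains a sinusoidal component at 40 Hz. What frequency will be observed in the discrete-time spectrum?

4 Hz

40 Hz mod fs = 4 Hz.
4 Hz ≤ fs/2 = 9 Hz, appears at 4 Hz.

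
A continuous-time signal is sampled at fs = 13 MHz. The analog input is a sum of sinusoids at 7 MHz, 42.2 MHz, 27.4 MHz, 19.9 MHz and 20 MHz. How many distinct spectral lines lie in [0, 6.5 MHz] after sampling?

fs/2 = 6.5 MHz.
7 MHz > fs/2 = 6.5 MHz, folds to fs − 7 MHz = 6 MHz.
42.2 MHz mod fs = 3.2 MHz.
3.2 MHz ≤ fs/2 = 6.5 MHz, appears at 3.2 MHz.
27.4 MHz mod fs = 1.4 MHz.
1.4 MHz ≤ fs/2 = 6.5 MHz, appears at 1.4 MHz.
19.9 MHz mod fs = 6.9 MHz.
6.9 MHz > fs/2 = 6.5 MHz, folds to fs − 6.9 MHz = 6.1 MHz.
20 MHz mod fs = 7 MHz.
7 MHz > fs/2 = 6.5 MHz, folds to fs − 7 MHz = 6 MHz.
Distinct values: {1.4 MHz, 3.2 MHz, 6 MHz, 6.1 MHz} → 4.

4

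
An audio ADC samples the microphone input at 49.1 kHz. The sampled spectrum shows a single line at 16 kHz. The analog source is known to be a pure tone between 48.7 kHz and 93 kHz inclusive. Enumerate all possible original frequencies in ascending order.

65.1 kHz, 82.2 kHz

Frequencies that alias to 16 kHz are k·fs ± 16 kHz for integer k ≥ 0.
k=0: 16 kHz.
k=1: 33.1 kHz, 65.1 kHz.
k=2: 82.2 kHz, 114.2 kHz.
k=3: 131.3 kHz, 163.3 kHz.
Within [48.7 kHz, 93 kHz]: 65.1 kHz, 82.2 kHz.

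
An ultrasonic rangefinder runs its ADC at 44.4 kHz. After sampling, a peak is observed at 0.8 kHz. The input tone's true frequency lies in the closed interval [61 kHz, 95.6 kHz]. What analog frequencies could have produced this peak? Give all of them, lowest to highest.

88 kHz, 89.6 kHz

Frequencies that alias to 0.8 kHz are k·fs ± 0.8 kHz for integer k ≥ 0.
k=0: 0.8 kHz.
k=1: 43.6 kHz, 45.2 kHz.
k=2: 88 kHz, 89.6 kHz.
k=3: 132.4 kHz, 134 kHz.
Within [61 kHz, 95.6 kHz]: 88 kHz, 89.6 kHz.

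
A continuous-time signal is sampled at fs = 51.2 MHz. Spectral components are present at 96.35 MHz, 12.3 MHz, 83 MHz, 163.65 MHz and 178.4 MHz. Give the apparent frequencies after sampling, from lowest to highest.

fs/2 = 25.6 MHz.
96.35 MHz mod fs = 45.15 MHz.
45.15 MHz > fs/2 = 25.6 MHz, folds to fs − 45.15 MHz = 6.05 MHz.
12.3 MHz ≤ fs/2 = 25.6 MHz, passes unchanged.
83 MHz mod fs = 31.8 MHz.
31.8 MHz > fs/2 = 25.6 MHz, folds to fs − 31.8 MHz = 19.4 MHz.
163.65 MHz mod fs = 10.05 MHz.
10.05 MHz ≤ fs/2 = 25.6 MHz, appears at 10.05 MHz.
178.4 MHz mod fs = 24.8 MHz.
24.8 MHz ≤ fs/2 = 25.6 MHz, appears at 24.8 MHz.
Distinct values: {6.05 MHz, 10.05 MHz, 12.3 MHz, 19.4 MHz, 24.8 MHz}.

6.05 MHz, 10.05 MHz, 12.3 MHz, 19.4 MHz, 24.8 MHz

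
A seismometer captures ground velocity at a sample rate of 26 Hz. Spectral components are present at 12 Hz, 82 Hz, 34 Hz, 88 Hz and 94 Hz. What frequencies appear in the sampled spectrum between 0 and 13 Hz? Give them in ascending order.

fs/2 = 13 Hz.
12 Hz ≤ fs/2 = 13 Hz, passes unchanged.
82 Hz mod fs = 4 Hz.
4 Hz ≤ fs/2 = 13 Hz, appears at 4 Hz.
34 Hz mod fs = 8 Hz.
8 Hz ≤ fs/2 = 13 Hz, appears at 8 Hz.
88 Hz mod fs = 10 Hz.
10 Hz ≤ fs/2 = 13 Hz, appears at 10 Hz.
94 Hz mod fs = 16 Hz.
16 Hz > fs/2 = 13 Hz, folds to fs − 16 Hz = 10 Hz.
Distinct values: {4 Hz, 8 Hz, 10 Hz, 12 Hz}.

4 Hz, 8 Hz, 10 Hz, 12 Hz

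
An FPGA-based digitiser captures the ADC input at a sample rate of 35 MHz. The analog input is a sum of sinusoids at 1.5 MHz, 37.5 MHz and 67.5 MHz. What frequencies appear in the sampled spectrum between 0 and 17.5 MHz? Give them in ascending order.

fs/2 = 17.5 MHz.
1.5 MHz ≤ fs/2 = 17.5 MHz, passes unchanged.
37.5 MHz mod fs = 2.5 MHz.
2.5 MHz ≤ fs/2 = 17.5 MHz, appears at 2.5 MHz.
67.5 MHz mod fs = 32.5 MHz.
32.5 MHz > fs/2 = 17.5 MHz, folds to fs − 32.5 MHz = 2.5 MHz.
Distinct values: {1.5 MHz, 2.5 MHz}.

1.5 MHz, 2.5 MHz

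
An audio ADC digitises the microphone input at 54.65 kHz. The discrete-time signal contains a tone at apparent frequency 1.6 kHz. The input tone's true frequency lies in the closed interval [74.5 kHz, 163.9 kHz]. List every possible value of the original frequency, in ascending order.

Frequencies that alias to 1.6 kHz are k·fs ± 1.6 kHz for integer k ≥ 0.
k=0: 1.6 kHz.
k=1: 53.05 kHz, 56.25 kHz.
k=2: 107.7 kHz, 110.9 kHz.
k=3: 162.35 kHz, 165.55 kHz.
k=4: 217 kHz, 220.2 kHz.
Within [74.5 kHz, 163.9 kHz]: 107.7 kHz, 110.9 kHz, 162.35 kHz.

107.7 kHz, 110.9 kHz, 162.35 kHz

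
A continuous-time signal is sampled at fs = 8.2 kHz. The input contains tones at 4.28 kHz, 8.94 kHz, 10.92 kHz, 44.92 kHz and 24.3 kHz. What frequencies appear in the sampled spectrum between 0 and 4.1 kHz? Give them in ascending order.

0.3 kHz, 0.74 kHz, 2.72 kHz, 3.92 kHz

fs/2 = 4.1 kHz.
4.28 kHz > fs/2 = 4.1 kHz, folds to fs − 4.28 kHz = 3.92 kHz.
8.94 kHz mod fs = 0.74 kHz.
0.74 kHz ≤ fs/2 = 4.1 kHz, appears at 0.74 kHz.
10.92 kHz mod fs = 2.72 kHz.
2.72 kHz ≤ fs/2 = 4.1 kHz, appears at 2.72 kHz.
44.92 kHz mod fs = 3.92 kHz.
3.92 kHz ≤ fs/2 = 4.1 kHz, appears at 3.92 kHz.
24.3 kHz mod fs = 7.9 kHz.
7.9 kHz > fs/2 = 4.1 kHz, folds to fs − 7.9 kHz = 0.3 kHz.
Distinct values: {0.3 kHz, 0.74 kHz, 2.72 kHz, 3.92 kHz}.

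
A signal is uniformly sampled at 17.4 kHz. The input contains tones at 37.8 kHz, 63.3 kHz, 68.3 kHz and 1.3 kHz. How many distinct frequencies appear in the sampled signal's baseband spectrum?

fs/2 = 8.7 kHz.
37.8 kHz mod fs = 3 kHz.
3 kHz ≤ fs/2 = 8.7 kHz, appears at 3 kHz.
63.3 kHz mod fs = 11.1 kHz.
11.1 kHz > fs/2 = 8.7 kHz, folds to fs − 11.1 kHz = 6.3 kHz.
68.3 kHz mod fs = 16.1 kHz.
16.1 kHz > fs/2 = 8.7 kHz, folds to fs − 16.1 kHz = 1.3 kHz.
1.3 kHz ≤ fs/2 = 8.7 kHz, passes unchanged.
Distinct values: {1.3 kHz, 3 kHz, 6.3 kHz} → 3.

3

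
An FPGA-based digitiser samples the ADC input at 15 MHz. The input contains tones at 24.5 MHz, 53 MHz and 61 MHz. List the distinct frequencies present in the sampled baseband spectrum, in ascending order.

1 MHz, 5.5 MHz, 7 MHz

fs/2 = 7.5 MHz.
24.5 MHz mod fs = 9.5 MHz.
9.5 MHz > fs/2 = 7.5 MHz, folds to fs − 9.5 MHz = 5.5 MHz.
53 MHz mod fs = 8 MHz.
8 MHz > fs/2 = 7.5 MHz, folds to fs − 8 MHz = 7 MHz.
61 MHz mod fs = 1 MHz.
1 MHz ≤ fs/2 = 7.5 MHz, appears at 1 MHz.
Distinct values: {1 MHz, 5.5 MHz, 7 MHz}.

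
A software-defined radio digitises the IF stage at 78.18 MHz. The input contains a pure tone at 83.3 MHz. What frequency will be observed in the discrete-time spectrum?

5.12 MHz

83.3 MHz mod fs = 5.12 MHz.
5.12 MHz ≤ fs/2 = 39.09 MHz, appears at 5.12 MHz.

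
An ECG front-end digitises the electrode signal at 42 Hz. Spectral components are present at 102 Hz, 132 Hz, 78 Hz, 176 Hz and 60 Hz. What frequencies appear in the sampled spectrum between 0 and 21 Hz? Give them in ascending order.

fs/2 = 21 Hz.
102 Hz mod fs = 18 Hz.
18 Hz ≤ fs/2 = 21 Hz, appears at 18 Hz.
132 Hz mod fs = 6 Hz.
6 Hz ≤ fs/2 = 21 Hz, appears at 6 Hz.
78 Hz mod fs = 36 Hz.
36 Hz > fs/2 = 21 Hz, folds to fs − 36 Hz = 6 Hz.
176 Hz mod fs = 8 Hz.
8 Hz ≤ fs/2 = 21 Hz, appears at 8 Hz.
60 Hz mod fs = 18 Hz.
18 Hz ≤ fs/2 = 21 Hz, appears at 18 Hz.
Distinct values: {6 Hz, 8 Hz, 18 Hz}.

6 Hz, 8 Hz, 18 Hz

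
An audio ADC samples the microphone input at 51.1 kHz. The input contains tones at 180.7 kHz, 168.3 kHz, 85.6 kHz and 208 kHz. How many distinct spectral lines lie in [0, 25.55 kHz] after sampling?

fs/2 = 25.55 kHz.
180.7 kHz mod fs = 27.4 kHz.
27.4 kHz > fs/2 = 25.55 kHz, folds to fs − 27.4 kHz = 23.7 kHz.
168.3 kHz mod fs = 15 kHz.
15 kHz ≤ fs/2 = 25.55 kHz, appears at 15 kHz.
85.6 kHz mod fs = 34.5 kHz.
34.5 kHz > fs/2 = 25.55 kHz, folds to fs − 34.5 kHz = 16.6 kHz.
208 kHz mod fs = 3.6 kHz.
3.6 kHz ≤ fs/2 = 25.55 kHz, appears at 3.6 kHz.
Distinct values: {3.6 kHz, 15 kHz, 16.6 kHz, 23.7 kHz} → 4.

4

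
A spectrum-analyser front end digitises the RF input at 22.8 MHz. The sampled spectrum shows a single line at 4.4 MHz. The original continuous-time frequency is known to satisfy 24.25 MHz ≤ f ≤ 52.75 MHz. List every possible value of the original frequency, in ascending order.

27.2 MHz, 41.2 MHz, 50 MHz

Frequencies that alias to 4.4 MHz are k·fs ± 4.4 MHz for integer k ≥ 0.
k=0: 4.4 MHz.
k=1: 18.4 MHz, 27.2 MHz.
k=2: 41.2 MHz, 50 MHz.
k=3: 64 MHz, 72.8 MHz.
Within [24.25 MHz, 52.75 MHz]: 27.2 MHz, 41.2 MHz, 50 MHz.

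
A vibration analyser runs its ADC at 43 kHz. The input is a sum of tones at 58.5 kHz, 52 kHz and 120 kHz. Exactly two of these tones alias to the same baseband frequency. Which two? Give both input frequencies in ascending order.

fs/2 = 21.5 kHz.
58.5 kHz mod fs = 15.5 kHz.
15.5 kHz ≤ fs/2 = 21.5 kHz, appears at 15.5 kHz.
52 kHz mod fs = 9 kHz.
9 kHz ≤ fs/2 = 21.5 kHz, appears at 9 kHz.
120 kHz mod fs = 34 kHz.
34 kHz > fs/2 = 21.5 kHz, folds to fs − 34 kHz = 9 kHz.
52 kHz and 120 kHz both map to 9 kHz.

52 kHz, 120 kHz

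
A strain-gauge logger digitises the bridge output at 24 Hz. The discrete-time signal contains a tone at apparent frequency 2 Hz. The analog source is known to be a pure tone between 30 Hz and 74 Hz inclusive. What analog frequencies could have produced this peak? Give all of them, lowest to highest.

46 Hz, 50 Hz, 70 Hz, 74 Hz

Frequencies that alias to 2 Hz are k·fs ± 2 Hz for integer k ≥ 0.
k=0: 2 Hz.
k=1: 22 Hz, 26 Hz.
k=2: 46 Hz, 50 Hz.
k=3: 70 Hz, 74 Hz.
k=4: 94 Hz, 98 Hz.
Within [30 Hz, 74 Hz]: 46 Hz, 50 Hz, 70 Hz, 74 Hz.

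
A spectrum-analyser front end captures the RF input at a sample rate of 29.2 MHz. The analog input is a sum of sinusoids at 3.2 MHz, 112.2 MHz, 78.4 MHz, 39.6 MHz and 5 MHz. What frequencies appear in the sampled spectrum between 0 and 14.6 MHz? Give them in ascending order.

fs/2 = 14.6 MHz.
3.2 MHz ≤ fs/2 = 14.6 MHz, passes unchanged.
112.2 MHz mod fs = 24.6 MHz.
24.6 MHz > fs/2 = 14.6 MHz, folds to fs − 24.6 MHz = 4.6 MHz.
78.4 MHz mod fs = 20 MHz.
20 MHz > fs/2 = 14.6 MHz, folds to fs − 20 MHz = 9.2 MHz.
39.6 MHz mod fs = 10.4 MHz.
10.4 MHz ≤ fs/2 = 14.6 MHz, appears at 10.4 MHz.
5 MHz ≤ fs/2 = 14.6 MHz, passes unchanged.
Distinct values: {3.2 MHz, 4.6 MHz, 5 MHz, 9.2 MHz, 10.4 MHz}.

3.2 MHz, 4.6 MHz, 5 MHz, 9.2 MHz, 10.4 MHz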